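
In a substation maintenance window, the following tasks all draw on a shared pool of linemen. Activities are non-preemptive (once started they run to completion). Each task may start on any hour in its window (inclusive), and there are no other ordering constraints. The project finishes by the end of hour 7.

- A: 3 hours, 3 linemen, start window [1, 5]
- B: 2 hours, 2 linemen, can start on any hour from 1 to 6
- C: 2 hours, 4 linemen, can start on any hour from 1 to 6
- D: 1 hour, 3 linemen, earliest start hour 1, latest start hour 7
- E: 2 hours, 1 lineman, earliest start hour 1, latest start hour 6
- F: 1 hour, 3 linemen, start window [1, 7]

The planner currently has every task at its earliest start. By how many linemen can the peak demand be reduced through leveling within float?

11

Early-start peak: h1:16  h2:10  h3:3  h4:0  h5:0  h6:0  h7:0 ⇒ 16.
Leveled (A@1, B@1, C@4, D@6, E@3, F@7): h1:5  h2:5  h3:4  h4:5  h5:4  h6:3  h7:3 ⇒ 5.
Reduction 16 − 5 = 11.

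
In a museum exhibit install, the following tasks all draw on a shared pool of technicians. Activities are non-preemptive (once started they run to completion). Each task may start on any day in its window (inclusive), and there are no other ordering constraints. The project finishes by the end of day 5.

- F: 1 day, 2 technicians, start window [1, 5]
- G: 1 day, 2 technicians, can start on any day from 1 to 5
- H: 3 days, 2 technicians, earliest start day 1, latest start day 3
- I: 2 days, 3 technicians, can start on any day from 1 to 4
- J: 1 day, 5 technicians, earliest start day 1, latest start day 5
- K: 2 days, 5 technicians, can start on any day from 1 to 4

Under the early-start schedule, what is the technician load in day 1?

At early start, day 1 has: F, G, H, I, J, K.
Demand: 2 + 2 + 2 + 3 + 5 + 5 = 19.

19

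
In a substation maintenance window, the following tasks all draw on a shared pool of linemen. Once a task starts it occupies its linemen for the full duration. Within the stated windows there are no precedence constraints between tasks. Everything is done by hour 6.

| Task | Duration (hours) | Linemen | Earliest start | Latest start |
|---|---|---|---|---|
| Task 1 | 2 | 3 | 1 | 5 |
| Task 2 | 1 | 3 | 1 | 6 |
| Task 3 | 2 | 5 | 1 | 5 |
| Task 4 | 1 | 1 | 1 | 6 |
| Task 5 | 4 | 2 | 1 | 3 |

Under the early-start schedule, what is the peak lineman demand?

14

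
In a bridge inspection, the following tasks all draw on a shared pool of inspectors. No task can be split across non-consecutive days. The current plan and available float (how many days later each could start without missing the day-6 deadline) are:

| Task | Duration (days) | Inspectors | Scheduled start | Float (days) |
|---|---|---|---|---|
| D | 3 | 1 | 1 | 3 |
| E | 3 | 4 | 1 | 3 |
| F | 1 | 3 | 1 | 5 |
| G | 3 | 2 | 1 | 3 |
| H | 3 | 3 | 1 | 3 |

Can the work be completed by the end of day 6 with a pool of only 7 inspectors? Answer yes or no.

yes

Schedule D@1, E@1, F@4, G@1, H@4: d1:7  d2:7  d3:7  d4:6  d5:3  d6:3 — peak 7 ≤ 7.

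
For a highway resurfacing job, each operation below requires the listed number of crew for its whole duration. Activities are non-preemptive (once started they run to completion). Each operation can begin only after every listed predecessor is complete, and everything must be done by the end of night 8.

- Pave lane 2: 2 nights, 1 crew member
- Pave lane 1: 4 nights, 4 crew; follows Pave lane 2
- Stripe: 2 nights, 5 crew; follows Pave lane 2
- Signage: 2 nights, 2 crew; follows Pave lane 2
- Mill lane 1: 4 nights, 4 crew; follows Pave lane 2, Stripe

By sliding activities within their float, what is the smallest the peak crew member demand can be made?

8

Early-start (Pave lane 2@1, Pave lane 1@3, Stripe@3, Signage@3, Mill lane 1@5) gives peak 11: n1:1  n2:1  n3:11  n4:11  n5:8  n6:8  n7:4  n8:4.
Shift Pave lane 1→5.
Schedule Pave lane 2@1, Pave lane 1@5, Stripe@3, Signage@3, Mill lane 1@5: n1:1  n2:1  n3:7  n4:7  n5:8  n6:8  n7:8  n8:8 — peak 8.
No arrangement of the 15 feasible schedules does better.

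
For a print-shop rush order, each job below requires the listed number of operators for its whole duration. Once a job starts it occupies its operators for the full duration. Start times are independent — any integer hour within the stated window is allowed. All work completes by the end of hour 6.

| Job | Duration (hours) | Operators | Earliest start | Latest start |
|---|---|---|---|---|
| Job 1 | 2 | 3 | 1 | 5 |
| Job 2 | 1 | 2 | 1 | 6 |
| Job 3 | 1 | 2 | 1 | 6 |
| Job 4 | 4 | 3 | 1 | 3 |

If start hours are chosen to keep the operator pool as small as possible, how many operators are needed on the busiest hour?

Early-start (Job 1@1, Job 2@1, Job 3@1, Job 4@1) gives peak 10: h1:10  h2:6  h3:3  h4:3  h5:0  h6:0.
Shift Job 3→2, Job 4→3.
Schedule Job 1@1, Job 2@1, Job 3@2, Job 4@3: h1:5  h2:5  h3:3  h4:3  h5:3  h6:3 — peak 5.

5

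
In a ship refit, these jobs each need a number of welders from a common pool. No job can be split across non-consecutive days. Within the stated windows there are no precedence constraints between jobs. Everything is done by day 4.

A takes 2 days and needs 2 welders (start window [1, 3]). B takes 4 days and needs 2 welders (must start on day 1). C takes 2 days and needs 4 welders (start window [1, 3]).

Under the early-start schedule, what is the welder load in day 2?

8

At early start, day 2 has: A, B, C.
Demand: 2 + 2 + 4 = 8.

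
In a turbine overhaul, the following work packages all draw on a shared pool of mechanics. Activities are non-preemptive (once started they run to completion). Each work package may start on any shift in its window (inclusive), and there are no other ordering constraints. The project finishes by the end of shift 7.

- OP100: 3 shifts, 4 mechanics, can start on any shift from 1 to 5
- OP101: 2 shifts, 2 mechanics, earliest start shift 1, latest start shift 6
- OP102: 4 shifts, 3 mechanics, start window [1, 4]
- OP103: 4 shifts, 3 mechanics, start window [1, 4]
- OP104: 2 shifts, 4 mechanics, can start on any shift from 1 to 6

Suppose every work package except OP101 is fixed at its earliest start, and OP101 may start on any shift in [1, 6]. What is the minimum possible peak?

14

OP101@1: s1:16  s2:16  s3:10  s4:6  s5:0  s6:0  s7:0 → peak 16
OP101@2: s1:14  s2:16  s3:12  s4:6  s5:0  s6:0  s7:0 → peak 16
OP101@3: s1:14  s2:14  s3:12  s4:8  s5:0  s6:0  s7:0 → peak 14
OP101@4: s1:14  s2:14  s3:10  s4:8  s5:2  s6:0  s7:0 → peak 14
OP101@5: s1:14  s2:14  s3:10  s4:6  s5:2  s6:2  s7:0 → peak 14
OP101@6: s1:14  s2:14  s3:10  s4:6  s5:0  s6:2  s7:2 → peak 14
Best is OP101@3, peak 14.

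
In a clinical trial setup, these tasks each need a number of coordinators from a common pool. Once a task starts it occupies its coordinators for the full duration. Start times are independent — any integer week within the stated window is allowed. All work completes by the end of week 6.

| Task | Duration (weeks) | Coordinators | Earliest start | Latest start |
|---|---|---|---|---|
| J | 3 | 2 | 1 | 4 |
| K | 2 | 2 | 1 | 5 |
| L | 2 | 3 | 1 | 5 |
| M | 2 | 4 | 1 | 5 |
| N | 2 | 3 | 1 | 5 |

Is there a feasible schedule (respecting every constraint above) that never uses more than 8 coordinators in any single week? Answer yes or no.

Schedule J@1, K@1, L@5, M@3, N@5: w1:4  w2:4  w3:6  w4:4  w5:6  w6:6 — peak 6 ≤ 8.

yes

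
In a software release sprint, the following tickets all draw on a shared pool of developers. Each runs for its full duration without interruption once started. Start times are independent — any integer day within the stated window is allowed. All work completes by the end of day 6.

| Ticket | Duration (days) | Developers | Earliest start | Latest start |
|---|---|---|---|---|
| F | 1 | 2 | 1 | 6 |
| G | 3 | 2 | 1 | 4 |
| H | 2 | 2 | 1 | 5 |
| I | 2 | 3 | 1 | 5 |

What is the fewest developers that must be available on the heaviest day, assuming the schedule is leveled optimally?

Early-start (F@1, G@1, H@1, I@1) gives peak 9: d1:9  d2:7  d3:2  d4:0  d5:0  d6:0.
Shift H→2, I→4.
Schedule F@1, G@1, H@2, I@4: d1:4  d2:4  d3:4  d4:3  d5:3  d6:0 — peak 4.

4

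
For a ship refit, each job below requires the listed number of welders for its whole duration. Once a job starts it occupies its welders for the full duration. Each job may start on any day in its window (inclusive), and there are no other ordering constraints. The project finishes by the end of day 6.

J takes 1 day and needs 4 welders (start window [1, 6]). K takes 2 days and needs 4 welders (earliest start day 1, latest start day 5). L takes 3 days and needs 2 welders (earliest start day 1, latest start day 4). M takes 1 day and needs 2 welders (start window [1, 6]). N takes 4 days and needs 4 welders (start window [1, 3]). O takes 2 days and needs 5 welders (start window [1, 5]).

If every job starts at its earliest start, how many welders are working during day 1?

21

At early start, day 1 has: J, K, L, M, N, O.
Demand: 4 + 4 + 2 + 2 + 4 + 5 = 21.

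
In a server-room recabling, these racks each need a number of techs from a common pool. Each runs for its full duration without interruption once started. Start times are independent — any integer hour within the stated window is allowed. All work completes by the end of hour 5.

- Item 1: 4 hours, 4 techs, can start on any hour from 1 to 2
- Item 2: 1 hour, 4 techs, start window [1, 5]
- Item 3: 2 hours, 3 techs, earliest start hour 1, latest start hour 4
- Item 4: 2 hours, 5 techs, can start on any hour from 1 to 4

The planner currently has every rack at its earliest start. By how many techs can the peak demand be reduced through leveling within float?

7

Early-start peak: h1:16  h2:12  h3:4  h4:4  h5:0 ⇒ 16.
Leveled (Item 1@1, Item 2@1, Item 3@2, Item 4@4): h1:8  h2:7  h3:7  h4:9  h5:5 ⇒ 9.
Reduction 16 − 9 = 7.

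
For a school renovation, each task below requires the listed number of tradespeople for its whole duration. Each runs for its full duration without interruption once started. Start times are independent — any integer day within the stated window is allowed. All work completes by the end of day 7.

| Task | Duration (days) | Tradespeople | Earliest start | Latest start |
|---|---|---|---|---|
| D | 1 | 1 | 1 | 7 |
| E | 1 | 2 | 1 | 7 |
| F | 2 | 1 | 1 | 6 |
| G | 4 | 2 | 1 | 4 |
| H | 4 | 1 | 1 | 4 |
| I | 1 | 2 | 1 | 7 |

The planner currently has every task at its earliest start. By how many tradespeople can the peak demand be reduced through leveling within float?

6

Early-start peak: d1:9  d2:4  d3:3  d4:3  d5:0  d6:0  d7:0 ⇒ 9.
Leveled (D@1, E@1, F@2, G@2, H@4, I@6): d1:3  d2:3  d3:3  d4:3  d5:3  d6:3  d7:1 ⇒ 3.
Reduction 9 − 3 = 6.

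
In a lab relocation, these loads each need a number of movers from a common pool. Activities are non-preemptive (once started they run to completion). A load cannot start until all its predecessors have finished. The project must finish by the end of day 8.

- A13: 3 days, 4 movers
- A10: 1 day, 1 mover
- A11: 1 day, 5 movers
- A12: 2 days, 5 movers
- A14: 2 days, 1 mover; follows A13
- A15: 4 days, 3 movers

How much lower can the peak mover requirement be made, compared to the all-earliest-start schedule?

Early-start peak: d1:18  d2:12  d3:7  d4:4  d5:1  d6:0  d7:0  d8:0 ⇒ 18.
Leveled (A13@1, A10@1, A11@6, A12@7, A14@4, A15@2): d1:5  d2:7  d3:7  d4:4  d5:4  d6:5  d7:5  d8:5 ⇒ 7.
Reduction 18 − 7 = 11.

11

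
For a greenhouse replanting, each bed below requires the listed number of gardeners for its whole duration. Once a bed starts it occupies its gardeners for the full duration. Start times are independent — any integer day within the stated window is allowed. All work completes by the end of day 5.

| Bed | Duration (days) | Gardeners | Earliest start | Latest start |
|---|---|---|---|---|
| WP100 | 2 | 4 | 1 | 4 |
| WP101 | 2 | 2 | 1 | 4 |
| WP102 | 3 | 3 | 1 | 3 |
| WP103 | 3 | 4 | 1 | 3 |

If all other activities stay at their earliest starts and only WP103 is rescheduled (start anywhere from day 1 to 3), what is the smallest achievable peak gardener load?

9

WP103@1: d1:13  d2:13  d3:7  d4:0  d5:0 → peak 13
WP103@2: d1:9  d2:13  d3:7  d4:4  d5:0 → peak 13
WP103@3: d1:9  d2:9  d3:7  d4:4  d5:4 → peak 9
Best is WP103@3, peak 9.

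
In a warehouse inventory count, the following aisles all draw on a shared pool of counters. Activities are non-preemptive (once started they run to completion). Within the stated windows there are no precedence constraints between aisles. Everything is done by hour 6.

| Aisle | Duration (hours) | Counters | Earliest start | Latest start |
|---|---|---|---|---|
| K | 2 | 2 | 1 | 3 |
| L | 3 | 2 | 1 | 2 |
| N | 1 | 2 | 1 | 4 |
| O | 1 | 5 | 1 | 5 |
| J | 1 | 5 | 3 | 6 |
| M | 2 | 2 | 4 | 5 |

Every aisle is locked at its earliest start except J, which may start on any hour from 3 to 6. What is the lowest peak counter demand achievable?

J@3: h1:11  h2:4  h3:7  h4:2  h5:2  h6:0 → peak 11
J@4: h1:11  h2:4  h3:2  h4:7  h5:2  h6:0 → peak 11
J@5: h1:11  h2:4  h3:2  h4:2  h5:7  h6:0 → peak 11
J@6: h1:11  h2:4  h3:2  h4:2  h5:2  h6:5 → peak 11
Best is J@3, peak 11.

11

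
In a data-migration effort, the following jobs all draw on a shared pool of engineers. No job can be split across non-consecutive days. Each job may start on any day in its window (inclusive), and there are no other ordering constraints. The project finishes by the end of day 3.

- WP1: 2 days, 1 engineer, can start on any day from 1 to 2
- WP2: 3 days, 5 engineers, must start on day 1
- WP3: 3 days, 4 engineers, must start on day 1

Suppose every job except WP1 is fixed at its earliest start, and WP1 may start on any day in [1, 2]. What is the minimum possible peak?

10

WP1@1: d1:10  d2:10  d3:9 → peak 10
WP1@2: d1:9  d2:10  d3:10 → peak 10
Best is WP1@1, peak 10.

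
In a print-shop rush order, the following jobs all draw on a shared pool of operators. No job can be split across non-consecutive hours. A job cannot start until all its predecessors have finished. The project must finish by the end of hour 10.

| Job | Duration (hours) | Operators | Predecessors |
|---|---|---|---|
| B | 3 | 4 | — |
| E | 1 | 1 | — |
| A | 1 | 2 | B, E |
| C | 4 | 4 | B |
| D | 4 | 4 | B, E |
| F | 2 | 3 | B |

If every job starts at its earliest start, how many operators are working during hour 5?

11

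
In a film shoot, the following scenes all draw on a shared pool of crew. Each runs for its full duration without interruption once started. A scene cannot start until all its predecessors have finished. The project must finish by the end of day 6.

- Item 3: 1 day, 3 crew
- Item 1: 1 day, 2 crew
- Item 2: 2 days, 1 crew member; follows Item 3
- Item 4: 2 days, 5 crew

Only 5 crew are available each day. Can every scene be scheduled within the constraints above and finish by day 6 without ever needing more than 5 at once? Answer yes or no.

Schedule Item 3@1, Item 1@1, Item 2@2, Item 4@4: d1:5  d2:1  d3:1  d4:5  d5:5  d6:0 — peak 5 ≤ 5.

yes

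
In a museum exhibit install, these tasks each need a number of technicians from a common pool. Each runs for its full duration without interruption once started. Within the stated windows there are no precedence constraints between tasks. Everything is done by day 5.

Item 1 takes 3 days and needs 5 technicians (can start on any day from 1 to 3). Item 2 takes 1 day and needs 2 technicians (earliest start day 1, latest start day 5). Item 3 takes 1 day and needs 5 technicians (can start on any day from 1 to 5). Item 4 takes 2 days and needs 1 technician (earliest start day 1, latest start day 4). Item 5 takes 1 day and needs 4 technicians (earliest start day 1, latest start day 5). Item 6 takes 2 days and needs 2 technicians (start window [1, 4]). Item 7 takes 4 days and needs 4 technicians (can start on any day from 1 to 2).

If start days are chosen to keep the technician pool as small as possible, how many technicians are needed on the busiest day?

10

Early-start (Item 1@1, Item 2@1, Item 3@1, Item 4@1, Item 5@1, Item 6@1, Item 7@1) gives peak 23: d1:23  d2:12  d3:9  d4:4  d5:0.
Shift Item 2→4, Item 4→2, Item 5→5, Item 6→4, Item 7→2.
Schedule Item 1@1, Item 2@4, Item 3@1, Item 4@2, Item 5@5, Item 6@4, Item 7@2: d1:10  d2:10  d3:10  d4:8  d5:10 — peak 10.
Total technician-days = 48 over 5 days ⇒ peak ≥ ⌈48/5⌉ = 10, so 10 is optimal.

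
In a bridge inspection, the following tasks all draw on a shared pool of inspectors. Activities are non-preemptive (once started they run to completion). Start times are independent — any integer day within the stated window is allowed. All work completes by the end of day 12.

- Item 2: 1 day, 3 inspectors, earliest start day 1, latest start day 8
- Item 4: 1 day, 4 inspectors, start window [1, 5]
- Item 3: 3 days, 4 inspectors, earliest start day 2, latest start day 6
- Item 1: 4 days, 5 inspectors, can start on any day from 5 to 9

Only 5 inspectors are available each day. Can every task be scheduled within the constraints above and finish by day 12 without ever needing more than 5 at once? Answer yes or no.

Schedule Item 2@1, Item 4@2, Item 3@3, Item 1@6: d1:3  d2:4  d3:4  d4:4  d5:4  d6:5  d7:5  d8:5  d9:5  d10:0  d11:0  d12:0 — peak 5 ≤ 5.

yes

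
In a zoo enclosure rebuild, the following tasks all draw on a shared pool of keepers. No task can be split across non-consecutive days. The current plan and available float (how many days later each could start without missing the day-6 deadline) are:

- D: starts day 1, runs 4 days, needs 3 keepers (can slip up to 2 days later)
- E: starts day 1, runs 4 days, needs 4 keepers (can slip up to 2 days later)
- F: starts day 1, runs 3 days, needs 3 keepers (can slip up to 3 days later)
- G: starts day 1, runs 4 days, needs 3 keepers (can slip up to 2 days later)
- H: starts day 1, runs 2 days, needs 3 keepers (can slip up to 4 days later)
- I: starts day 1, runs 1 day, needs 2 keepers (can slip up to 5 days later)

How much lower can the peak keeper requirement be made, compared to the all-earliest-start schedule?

Early-start peak: d1:18  d2:16  d3:13  d4:10  d5:0  d6:0 ⇒ 18.
Leveled (D@1, E@1, F@1, G@1, H@4, I@5): d1:13  d2:13  d3:13  d4:13  d5:5  d6:0 ⇒ 13.
Reduction 18 − 13 = 5.

5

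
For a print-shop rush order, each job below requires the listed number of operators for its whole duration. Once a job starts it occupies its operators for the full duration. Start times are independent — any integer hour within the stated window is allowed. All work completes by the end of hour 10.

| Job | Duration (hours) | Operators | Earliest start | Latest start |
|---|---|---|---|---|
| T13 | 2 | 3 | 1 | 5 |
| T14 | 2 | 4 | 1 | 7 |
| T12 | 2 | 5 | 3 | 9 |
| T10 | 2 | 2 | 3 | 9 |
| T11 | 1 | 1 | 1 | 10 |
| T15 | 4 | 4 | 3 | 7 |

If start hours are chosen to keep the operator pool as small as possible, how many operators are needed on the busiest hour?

5

Early-start (T13@1, T14@1, T12@3, T10@3, T11@1, T15@3) gives peak 11: h1:8  h2:7  h3:11  h4:11  h5:4  h6:4  h7:0  h8:0  h9:0  h10:0.
Shift T13→3, T12→5, T15→7.
Schedule T13@3, T14@1, T12@5, T10@3, T11@1, T15@7: h1:5  h2:4  h3:5  h4:5  h5:5  h6:5  h7:4  h8:4  h9:4  h10:4 — peak 5.
Total operator-hours = 45 over 10 hours ⇒ peak ≥ ⌈45/10⌉ = 5, so 5 is optimal.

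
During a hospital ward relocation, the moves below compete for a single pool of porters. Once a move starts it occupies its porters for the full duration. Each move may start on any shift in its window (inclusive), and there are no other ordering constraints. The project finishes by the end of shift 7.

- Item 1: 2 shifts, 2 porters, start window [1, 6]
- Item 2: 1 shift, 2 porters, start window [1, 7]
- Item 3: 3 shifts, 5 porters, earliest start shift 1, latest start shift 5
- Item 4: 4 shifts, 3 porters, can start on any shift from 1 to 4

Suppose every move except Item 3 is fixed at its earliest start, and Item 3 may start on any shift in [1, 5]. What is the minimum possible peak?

Item 3@1: s1:12  s2:10  s3:8  s4:3  s5:0  s6:0  s7:0 → peak 12
Item 3@2: s1:7  s2:10  s3:8  s4:8  s5:0  s6:0  s7:0 → peak 10
Item 3@3: s1:7  s2:5  s3:8  s4:8  s5:5  s6:0  s7:0 → peak 8
Item 3@4: s1:7  s2:5  s3:3  s4:8  s5:5  s6:5  s7:0 → peak 8
Item 3@5: s1:7  s2:5  s3:3  s4:3  s5:5  s6:5  s7:5 → peak 7
Best is Item 3@5, peak 7.

7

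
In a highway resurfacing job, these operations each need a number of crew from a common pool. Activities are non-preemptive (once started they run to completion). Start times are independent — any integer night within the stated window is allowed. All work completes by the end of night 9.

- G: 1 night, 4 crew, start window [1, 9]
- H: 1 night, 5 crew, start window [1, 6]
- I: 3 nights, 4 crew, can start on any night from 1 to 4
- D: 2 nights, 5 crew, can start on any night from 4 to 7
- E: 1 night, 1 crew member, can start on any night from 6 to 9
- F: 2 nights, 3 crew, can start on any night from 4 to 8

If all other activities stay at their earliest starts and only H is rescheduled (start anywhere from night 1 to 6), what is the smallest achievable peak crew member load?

H@1: n1:13  n2:4  n3:4  n4:8  n5:8  n6:1  n7:0  n8:0  n9:0 → peak 13
H@2: n1:8  n2:9  n3:4  n4:8  n5:8  n6:1  n7:0  n8:0  n9:0 → peak 9
H@3: n1:8  n2:4  n3:9  n4:8  n5:8  n6:1  n7:0  n8:0  n9:0 → peak 9
H@4: n1:8  n2:4  n3:4  n4:13  n5:8  n6:1  n7:0  n8:0  n9:0 → peak 13
H@5: n1:8  n2:4  n3:4  n4:8  n5:13  n6:1  n7:0  n8:0  n9:0 → peak 13
H@6: n1:8  n2:4  n3:4  n4:8  n5:8  n6:6  n7:0  n8:0  n9:0 → peak 8
Best is H@6, peak 8.

8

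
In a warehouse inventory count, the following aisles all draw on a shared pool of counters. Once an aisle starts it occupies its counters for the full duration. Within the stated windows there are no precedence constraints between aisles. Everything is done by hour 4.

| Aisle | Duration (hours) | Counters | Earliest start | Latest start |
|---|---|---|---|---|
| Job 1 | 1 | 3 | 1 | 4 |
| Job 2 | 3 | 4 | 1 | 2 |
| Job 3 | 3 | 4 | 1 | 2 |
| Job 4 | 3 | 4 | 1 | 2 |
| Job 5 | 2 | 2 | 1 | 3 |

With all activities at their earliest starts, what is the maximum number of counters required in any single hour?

Early-start schedule: Job 1@1, Job 2@1, Job 3@1, Job 4@1, Job 5@1.
Load per hour: hour 1: 17, hour 2: 14, hour 3: 12, hour 4: 0.
Peak is 17.

17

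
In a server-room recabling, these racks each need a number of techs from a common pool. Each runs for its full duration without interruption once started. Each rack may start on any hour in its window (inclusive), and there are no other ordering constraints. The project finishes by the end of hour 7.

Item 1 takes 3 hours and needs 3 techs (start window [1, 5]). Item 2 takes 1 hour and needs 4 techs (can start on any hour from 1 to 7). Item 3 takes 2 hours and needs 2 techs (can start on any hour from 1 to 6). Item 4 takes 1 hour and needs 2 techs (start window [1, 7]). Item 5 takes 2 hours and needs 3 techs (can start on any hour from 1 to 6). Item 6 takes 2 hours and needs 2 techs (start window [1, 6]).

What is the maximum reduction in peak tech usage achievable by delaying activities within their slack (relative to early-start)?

Early-start peak: h1:16  h2:10  h3:3  h4:0  h5:0  h6:0  h7:0 ⇒ 16.
Leveled (Item 1@1, Item 2@4, Item 3@1, Item 4@3, Item 5@5, Item 6@5): h1:5  h2:5  h3:5  h4:4  h5:5  h6:5  h7:0 ⇒ 5.
Reduction 16 − 5 = 11.

11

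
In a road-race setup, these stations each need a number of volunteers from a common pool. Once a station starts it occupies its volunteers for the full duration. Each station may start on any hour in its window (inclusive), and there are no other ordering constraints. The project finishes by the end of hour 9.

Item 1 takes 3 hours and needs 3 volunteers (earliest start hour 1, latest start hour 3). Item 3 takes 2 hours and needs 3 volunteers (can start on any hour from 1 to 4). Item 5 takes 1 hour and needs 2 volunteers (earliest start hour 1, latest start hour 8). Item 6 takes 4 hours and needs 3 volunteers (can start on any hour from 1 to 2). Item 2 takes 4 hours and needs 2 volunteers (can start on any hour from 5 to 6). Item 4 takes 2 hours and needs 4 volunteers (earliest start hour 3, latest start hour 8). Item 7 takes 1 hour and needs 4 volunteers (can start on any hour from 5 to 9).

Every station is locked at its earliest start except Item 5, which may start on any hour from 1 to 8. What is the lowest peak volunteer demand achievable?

10

Item 5@1: h1:11  h2:9  h3:10  h4:7  h5:6  h6:2  h7:2  h8:2  h9:0 → peak 11
Item 5@2: h1:9  h2:11  h3:10  h4:7  h5:6  h6:2  h7:2  h8:2  h9:0 → peak 11
Item 5@3: h1:9  h2:9  h3:12  h4:7  h5:6  h6:2  h7:2  h8:2  h9:0 → peak 12
Item 5@4: h1:9  h2:9  h3:10  h4:9  h5:6  h6:2  h7:2  h8:2  h9:0 → peak 10
Item 5@5: h1:9  h2:9  h3:10  h4:7  h5:8  h6:2  h7:2  h8:2  h9:0 → peak 10
Item 5@6: h1:9  h2:9  h3:10  h4:7  h5:6  h6:4  h7:2  h8:2  h9:0 → peak 10
Item 5@7: h1:9  h2:9  h3:10  h4:7  h5:6  h6:2  h7:4  h8:2  h9:0 → peak 10
Item 5@8: h1:9  h2:9  h3:10  h4:7  h5:6  h6:2  h7:2  h8:4  h9:0 → peak 10
Best is Item 5@4, peak 10.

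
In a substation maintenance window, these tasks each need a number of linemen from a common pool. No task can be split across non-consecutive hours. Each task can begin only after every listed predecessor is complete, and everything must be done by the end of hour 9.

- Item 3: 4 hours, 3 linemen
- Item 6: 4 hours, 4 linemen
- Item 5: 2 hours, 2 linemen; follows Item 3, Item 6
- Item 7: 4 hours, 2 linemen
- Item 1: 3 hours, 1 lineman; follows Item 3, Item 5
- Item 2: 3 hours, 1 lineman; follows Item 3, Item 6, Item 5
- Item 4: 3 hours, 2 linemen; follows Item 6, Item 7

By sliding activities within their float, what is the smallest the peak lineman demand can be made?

Schedule Item 3@1, Item 6@1, Item 5@5, Item 7@1, Item 1@7, Item 2@7, Item 4@5: h1:9  h2:9  h3:9  h4:9  h5:4  h6:4  h7:4  h8:2  h9:2 — peak 9.
No arrangement of the 6 feasible schedules does better.

9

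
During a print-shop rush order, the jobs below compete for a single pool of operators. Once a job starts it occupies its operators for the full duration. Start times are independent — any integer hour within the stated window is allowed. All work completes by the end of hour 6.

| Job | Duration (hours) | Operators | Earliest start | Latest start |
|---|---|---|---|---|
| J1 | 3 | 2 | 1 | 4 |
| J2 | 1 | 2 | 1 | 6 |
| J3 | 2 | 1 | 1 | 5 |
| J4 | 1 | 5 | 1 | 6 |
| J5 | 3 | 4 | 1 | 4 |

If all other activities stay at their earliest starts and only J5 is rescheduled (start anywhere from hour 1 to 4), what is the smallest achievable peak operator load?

J5@1: h1:14  h2:7  h3:6  h4:0  h5:0  h6:0 → peak 14
J5@2: h1:10  h2:7  h3:6  h4:4  h5:0  h6:0 → peak 10
J5@3: h1:10  h2:3  h3:6  h4:4  h5:4  h6:0 → peak 10
J5@4: h1:10  h2:3  h3:2  h4:4  h5:4  h6:4 → peak 10
Best is J5@2, peak 10.

10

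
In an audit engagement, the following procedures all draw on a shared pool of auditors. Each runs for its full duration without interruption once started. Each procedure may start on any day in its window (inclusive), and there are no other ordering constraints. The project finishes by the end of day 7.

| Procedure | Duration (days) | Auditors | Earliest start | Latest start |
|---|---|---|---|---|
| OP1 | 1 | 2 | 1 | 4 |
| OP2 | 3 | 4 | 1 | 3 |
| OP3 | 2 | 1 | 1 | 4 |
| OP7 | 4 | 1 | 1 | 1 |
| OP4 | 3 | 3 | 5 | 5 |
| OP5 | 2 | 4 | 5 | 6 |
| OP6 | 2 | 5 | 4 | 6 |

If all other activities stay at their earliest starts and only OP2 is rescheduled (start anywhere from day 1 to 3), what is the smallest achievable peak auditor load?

12

OP2@1: d1:8  d2:6  d3:5  d4:6  d5:12  d6:7  d7:3 → peak 12
OP2@2: d1:4  d2:6  d3:5  d4:10  d5:12  d6:7  d7:3 → peak 12
OP2@3: d1:4  d2:2  d3:5  d4:10  d5:16  d6:7  d7:3 → peak 16
Best is OP2@1, peak 12.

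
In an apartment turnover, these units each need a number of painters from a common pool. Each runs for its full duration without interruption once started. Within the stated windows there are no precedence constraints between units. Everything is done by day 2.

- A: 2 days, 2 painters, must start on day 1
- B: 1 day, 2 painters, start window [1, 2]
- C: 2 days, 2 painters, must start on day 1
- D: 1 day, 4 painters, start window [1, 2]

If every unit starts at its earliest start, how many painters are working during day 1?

At early start, day 1 has: A, B, C, D.
Demand: 2 + 2 + 2 + 4 = 10.

10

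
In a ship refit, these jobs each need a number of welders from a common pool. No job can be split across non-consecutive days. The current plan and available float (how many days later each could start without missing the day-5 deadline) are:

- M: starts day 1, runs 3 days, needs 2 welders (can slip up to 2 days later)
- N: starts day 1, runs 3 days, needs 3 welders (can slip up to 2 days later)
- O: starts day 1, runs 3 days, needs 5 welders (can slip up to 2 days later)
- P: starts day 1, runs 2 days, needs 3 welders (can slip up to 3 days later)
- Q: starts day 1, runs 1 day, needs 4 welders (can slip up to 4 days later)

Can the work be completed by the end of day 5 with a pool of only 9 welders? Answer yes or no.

no

The minimum achievable peak is 10; 9 < 10, so no feasible schedule stays within the cap.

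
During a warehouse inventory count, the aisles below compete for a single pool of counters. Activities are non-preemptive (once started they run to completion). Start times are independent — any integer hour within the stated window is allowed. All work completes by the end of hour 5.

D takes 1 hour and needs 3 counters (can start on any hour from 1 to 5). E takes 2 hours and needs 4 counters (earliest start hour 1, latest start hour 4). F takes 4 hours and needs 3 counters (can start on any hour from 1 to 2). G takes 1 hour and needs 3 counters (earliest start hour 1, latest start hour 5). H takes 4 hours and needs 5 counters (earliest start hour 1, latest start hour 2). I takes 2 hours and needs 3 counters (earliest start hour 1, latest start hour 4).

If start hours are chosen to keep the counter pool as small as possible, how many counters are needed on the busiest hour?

Early-start (D@1, E@1, F@1, G@1, H@1, I@1) gives peak 21: h1:21  h2:15  h3:8  h4:8  h5:0.
Shift G→3, H→2, I→4.
Schedule D@1, E@1, F@1, G@3, H@2, I@4: h1:10  h2:12  h3:11  h4:11  h5:8 — peak 12.

12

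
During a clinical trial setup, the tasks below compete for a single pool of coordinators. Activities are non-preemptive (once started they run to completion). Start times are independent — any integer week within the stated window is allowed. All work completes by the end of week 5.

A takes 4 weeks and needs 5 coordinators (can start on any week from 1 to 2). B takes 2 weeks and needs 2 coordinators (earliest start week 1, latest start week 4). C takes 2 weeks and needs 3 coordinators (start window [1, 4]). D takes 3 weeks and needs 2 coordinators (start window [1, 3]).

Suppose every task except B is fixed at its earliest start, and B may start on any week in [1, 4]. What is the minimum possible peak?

B@1: w1:12  w2:12  w3:7  w4:5  w5:0 → peak 12
B@2: w1:10  w2:12  w3:9  w4:5  w5:0 → peak 12
B@3: w1:10  w2:10  w3:9  w4:7  w5:0 → peak 10
B@4: w1:10  w2:10  w3:7  w4:7  w5:2 → peak 10
Best is B@3, peak 10.

10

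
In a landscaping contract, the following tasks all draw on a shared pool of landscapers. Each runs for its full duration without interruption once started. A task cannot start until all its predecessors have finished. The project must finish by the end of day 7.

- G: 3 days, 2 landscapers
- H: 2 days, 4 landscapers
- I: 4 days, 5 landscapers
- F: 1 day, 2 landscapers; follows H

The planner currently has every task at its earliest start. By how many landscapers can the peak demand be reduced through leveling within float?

5

Early-start peak: d1:11  d2:11  d3:9  d4:5  d5:0  d6:0  d7:0 ⇒ 11.
Leveled (G@1, H@1, I@4, F@3): d1:6  d2:6  d3:4  d4:5  d5:5  d6:5  d7:5 ⇒ 6.
Reduction 11 − 6 = 5.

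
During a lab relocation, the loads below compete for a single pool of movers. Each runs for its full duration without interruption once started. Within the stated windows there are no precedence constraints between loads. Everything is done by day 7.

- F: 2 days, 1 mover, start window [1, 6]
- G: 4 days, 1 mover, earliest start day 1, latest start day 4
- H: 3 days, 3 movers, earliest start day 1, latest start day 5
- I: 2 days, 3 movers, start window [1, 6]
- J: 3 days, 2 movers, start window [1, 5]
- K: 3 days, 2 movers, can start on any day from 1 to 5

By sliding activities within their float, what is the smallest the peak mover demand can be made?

Early-start (F@1, G@1, H@1, I@1, J@1, K@1) gives peak 12: d1:12  d2:12  d3:8  d4:1  d5:0  d6:0  d7:0.
Shift I→6, J→3, K→4.
Schedule F@1, G@1, H@1, I@6, J@3, K@4: d1:5  d2:5  d3:6  d4:5  d5:4  d6:5  d7:3 — peak 6.

6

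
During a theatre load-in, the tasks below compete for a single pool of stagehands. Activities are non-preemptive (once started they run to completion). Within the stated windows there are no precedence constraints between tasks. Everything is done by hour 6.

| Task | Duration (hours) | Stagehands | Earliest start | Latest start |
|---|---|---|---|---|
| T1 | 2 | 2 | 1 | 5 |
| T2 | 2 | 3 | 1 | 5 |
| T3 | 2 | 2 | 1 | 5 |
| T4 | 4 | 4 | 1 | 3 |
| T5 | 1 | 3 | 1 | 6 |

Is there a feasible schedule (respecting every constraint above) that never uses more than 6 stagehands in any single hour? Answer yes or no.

Schedule T1@1, T2@5, T3@3, T4@1, T5@5: h1:6  h2:6  h3:6  h4:6  h5:6  h6:3 — peak 6 ≤ 6.

yes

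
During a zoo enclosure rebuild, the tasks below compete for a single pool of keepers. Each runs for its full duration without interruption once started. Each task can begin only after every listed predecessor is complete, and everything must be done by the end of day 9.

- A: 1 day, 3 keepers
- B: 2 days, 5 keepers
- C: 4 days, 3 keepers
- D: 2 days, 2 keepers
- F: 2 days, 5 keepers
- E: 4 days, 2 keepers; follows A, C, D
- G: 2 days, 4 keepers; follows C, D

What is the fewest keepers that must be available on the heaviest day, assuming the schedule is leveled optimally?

8

Early-start (A@1, B@1, C@1, D@1, F@1, E@5, G@5) gives peak 18: d1:18  d2:15  d3:3  d4:3  d5:6  d6:6  d7:2  d8:2  d9:0.
Shift C→2, D→3, F→5, E→6, G→7.
Schedule A@1, B@1, C@2, D@3, F@5, E@6, G@7: d1:8  d2:8  d3:5  d4:5  d5:8  d6:7  d7:6  d8:6  d9:2 — peak 8.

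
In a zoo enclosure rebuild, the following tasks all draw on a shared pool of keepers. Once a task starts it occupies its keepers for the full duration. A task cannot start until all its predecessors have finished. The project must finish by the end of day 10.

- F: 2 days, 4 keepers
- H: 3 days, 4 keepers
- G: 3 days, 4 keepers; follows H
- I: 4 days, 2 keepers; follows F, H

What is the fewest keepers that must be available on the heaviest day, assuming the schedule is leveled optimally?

Early-start (F@1, H@1, G@4, I@4) gives peak 8: d1:8  d2:8  d3:4  d4:6  d5:6  d6:6  d7:2  d8:0  d9:0  d10:0.
Shift H→3, G→6, I→6.
Schedule F@1, H@3, G@6, I@6: d1:4  d2:4  d3:4  d4:4  d5:4  d6:6  d7:6  d8:6  d9:2  d10:0 — peak 6.

6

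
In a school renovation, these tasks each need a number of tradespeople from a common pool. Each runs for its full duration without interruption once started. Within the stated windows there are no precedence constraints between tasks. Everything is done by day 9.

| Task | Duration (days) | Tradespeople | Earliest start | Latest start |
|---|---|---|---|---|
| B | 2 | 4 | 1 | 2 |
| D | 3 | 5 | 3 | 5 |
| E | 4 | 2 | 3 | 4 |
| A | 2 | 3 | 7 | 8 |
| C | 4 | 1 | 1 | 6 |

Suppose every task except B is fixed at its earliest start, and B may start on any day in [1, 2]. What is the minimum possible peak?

8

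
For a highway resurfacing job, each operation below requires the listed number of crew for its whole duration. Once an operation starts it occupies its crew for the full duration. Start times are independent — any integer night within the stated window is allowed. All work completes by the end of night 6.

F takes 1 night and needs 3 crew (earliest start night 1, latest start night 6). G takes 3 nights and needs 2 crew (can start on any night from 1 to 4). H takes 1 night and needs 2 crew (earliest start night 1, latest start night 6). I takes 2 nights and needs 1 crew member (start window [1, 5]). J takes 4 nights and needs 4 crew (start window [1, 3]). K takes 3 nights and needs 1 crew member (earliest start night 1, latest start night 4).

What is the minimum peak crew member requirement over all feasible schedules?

6

Early-start (F@1, G@1, H@1, I@1, J@1, K@1) gives peak 13: n1:13  n2:8  n3:7  n4:4  n5:0  n6:0.
Shift H→2, J→3, K→4.
Schedule F@1, G@1, H@2, I@1, J@3, K@4: n1:6  n2:5  n3:6  n4:5  n5:5  n6:5 — peak 6.
Total crew member-nights = 32 over 6 nights ⇒ peak ≥ ⌈32/6⌉ = 6, so 6 is optimal.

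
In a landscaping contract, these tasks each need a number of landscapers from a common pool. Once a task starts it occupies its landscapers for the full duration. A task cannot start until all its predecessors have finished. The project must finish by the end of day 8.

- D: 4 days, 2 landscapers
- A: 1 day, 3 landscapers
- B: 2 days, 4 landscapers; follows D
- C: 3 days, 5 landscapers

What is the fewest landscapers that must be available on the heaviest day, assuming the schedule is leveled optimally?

Early-start (D@1, A@1, B@5, C@1) gives peak 10: d1:10  d2:7  d3:7  d4:2  d5:4  d6:4  d7:0  d8:0.
Shift C→2.
Schedule D@1, A@1, B@5, C@2: d1:5  d2:7  d3:7  d4:7  d5:4  d6:4  d7:0  d8:0 — peak 7.

7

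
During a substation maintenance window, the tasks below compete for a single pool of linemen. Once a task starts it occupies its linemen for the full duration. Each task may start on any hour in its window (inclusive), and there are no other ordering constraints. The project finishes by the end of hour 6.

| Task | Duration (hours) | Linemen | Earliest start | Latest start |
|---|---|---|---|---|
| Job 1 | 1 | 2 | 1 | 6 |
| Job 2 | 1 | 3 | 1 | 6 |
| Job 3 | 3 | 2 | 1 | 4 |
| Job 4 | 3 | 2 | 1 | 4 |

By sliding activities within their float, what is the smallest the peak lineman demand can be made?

4

Early-start (Job 1@1, Job 2@1, Job 3@1, Job 4@1) gives peak 9: h1:9  h2:4  h3:4  h4:0  h5:0  h6:0.
Shift Job 2→2, Job 3→3, Job 4→3.
Schedule Job 1@1, Job 2@2, Job 3@3, Job 4@3: h1:2  h2:3  h3:4  h4:4  h5:4  h6:0 — peak 4.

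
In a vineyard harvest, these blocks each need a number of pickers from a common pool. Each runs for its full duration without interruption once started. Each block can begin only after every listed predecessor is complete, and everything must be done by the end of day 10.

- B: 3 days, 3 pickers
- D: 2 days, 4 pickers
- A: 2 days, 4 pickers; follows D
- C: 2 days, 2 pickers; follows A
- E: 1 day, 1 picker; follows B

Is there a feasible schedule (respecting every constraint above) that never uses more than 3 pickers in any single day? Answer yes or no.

no

The minimum achievable peak is 4; 3 < 4, so no feasible schedule stays within the cap.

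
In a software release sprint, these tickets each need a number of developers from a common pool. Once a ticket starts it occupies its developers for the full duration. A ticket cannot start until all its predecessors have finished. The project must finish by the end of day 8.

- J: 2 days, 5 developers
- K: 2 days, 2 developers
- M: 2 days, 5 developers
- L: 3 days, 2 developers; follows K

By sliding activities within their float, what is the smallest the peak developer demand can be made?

Early-start (J@1, K@1, M@1, L@3) gives peak 12: d1:12  d2:12  d3:2  d4:2  d5:2  d6:0  d7:0  d8:0.
Shift M→3.
Schedule J@1, K@1, M@3, L@3: d1:7  d2:7  d3:7  d4:7  d5:2  d6:0  d7:0  d8:0 — peak 7.

7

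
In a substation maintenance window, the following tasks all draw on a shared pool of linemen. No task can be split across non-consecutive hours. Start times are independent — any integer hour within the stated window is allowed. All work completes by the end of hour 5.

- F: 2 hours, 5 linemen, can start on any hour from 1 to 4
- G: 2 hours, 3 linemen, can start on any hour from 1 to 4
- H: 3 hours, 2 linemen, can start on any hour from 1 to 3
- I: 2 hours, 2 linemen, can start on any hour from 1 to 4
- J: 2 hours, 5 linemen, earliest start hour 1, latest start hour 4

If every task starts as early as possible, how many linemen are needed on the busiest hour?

Early-start schedule: F@1, G@1, H@1, I@1, J@1.
Load per hour: hour 1: 17, hour 2: 17, hour 3: 2, hour 4: 0, hour 5: 0.
Peak is 17.

17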